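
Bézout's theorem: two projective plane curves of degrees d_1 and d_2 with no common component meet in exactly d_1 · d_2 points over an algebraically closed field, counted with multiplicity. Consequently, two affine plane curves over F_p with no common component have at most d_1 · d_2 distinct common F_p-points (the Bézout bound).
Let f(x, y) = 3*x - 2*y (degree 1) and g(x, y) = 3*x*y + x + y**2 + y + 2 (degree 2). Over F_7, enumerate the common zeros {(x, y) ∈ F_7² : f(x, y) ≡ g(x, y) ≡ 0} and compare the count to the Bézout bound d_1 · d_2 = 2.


Common zeros: ∅; count = 0; Bézout bound = 2.

deg(f) = 1, deg(g) = 2, so Bézout bound = 2.
Scan x ∈ F_7. For each x, list the y ∈ F_7 with f(x, y) ≡ 0 and those with g(x, y) ≡ 0 (mod 7); the common zeros in that column are the intersection.
  x = 0: f ≡ 0 at y ∈ {0}; g ≡ 0 at y ∈ {3}; common: ∅.
  x = 1: f ≡ 0 at y ∈ {5}; g ≡ 0 at y ∈ {4, 6}; common: ∅.
  x = 2: f ≡ 0 at y ∈ {3}; g ≡ 0 at y ∈ ∅; common: ∅.
  x = 3: f ≡ 0 at y ∈ {1}; g ≡ 0 at y ∈ ∅; common: ∅.
  x = 4: f ≡ 0 at y ∈ {6}; g ≡ 0 at y ∈ ∅; common: ∅.
  x = 5: f ≡ 0 at y ∈ {4}; g ≡ 0 at y ∈ {0, 5}; common: ∅.
  x = 6: f ≡ 0 at y ∈ {2}; g ≡ 0 at y ∈ {1}; common: ∅.
Collecting: common zeros = ∅, so the count is 0.
Comparison with the Bézout bound: 0 ≤ 2 = deg(f)·deg(g), as expected for curves with no common component (the affine F_7-count falls short of the bound because intersections may lie at infinity, over extension fields, or carry multiplicity).


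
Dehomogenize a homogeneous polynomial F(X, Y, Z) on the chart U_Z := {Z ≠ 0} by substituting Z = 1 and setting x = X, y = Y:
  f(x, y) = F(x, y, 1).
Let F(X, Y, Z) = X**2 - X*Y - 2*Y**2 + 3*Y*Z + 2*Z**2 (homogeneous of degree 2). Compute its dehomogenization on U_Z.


f(x, y) = x**2 - x*y - 2*y**2 + 3*y + 2

On U_Z we set Z = 1. Each monomial c·X^i·Y^j·Z^k in F becomes c·x^i·y^j·1^k = c·x^i·y^j.
Substituting Z = 1: F(X, Y, 1) = x**2 - x*y - 2*y**2 + 3*y + 2.
Note: deg(f) ≤ deg(F) = 2; strict inequality happens when F is divisible by Z (lost terms).


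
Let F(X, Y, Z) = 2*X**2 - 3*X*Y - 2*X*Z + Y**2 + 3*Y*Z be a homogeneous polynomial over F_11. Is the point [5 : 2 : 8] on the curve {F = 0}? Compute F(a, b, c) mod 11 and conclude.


F(5,2,8) ≡ 3 (mod 11); P is NOT on the curve.

Evaluate F(5, 2, 8) term-by-term (mod 11).
  2*X**2 ↦ 2·25·1·1 = 50
  -3*X*Y ↦ -3·5·2·1 = -30
  -2*X*Z ↦ -2·5·1·8 = -80
  Y**2 ↦ 1·1·4·1 = 4
  3*Y*Z ↦ 3·1·2·8 = 48
Sum: F(5, 2, 8) = (50) + (-30) + (-80) + (4) + (48) = -8.
Reducing mod 11: -8 ≡ 3 (mod 11).
Since F(a, b, c) ≡ 3 ≠ 0 (mod 11), P does NOT lie on the curve.


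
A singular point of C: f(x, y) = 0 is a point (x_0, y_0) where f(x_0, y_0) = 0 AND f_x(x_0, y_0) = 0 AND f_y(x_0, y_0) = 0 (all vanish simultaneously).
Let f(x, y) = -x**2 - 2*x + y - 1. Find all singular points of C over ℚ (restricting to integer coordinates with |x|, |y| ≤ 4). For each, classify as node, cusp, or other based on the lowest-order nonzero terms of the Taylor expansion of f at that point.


No singular points in the scanned grid; C is smooth there.

Compute partial derivatives:
  f_x = -2*x - 2.
  f_y = 1.
f_y = 1 is a nonzero constant, so f_y never vanishes: no point (x, y) can satisfy f = f_x = f_y = 0. In particular no (x, y) ∈ {−4, ..., 4}² is singular; the curve is smooth.


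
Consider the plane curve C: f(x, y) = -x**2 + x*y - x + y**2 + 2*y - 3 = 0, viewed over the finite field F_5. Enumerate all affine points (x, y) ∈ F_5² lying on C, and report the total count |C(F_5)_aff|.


Affine F_5-points: {(0, 1), (0, 2), (1, 0), (1, 2), (3, 0)}; count = 5.

For each of the 25 pairs (x, y) ∈ F_5², evaluate f(x, y) mod 5. Record the zeros.
  x = 0: [0↦2, 1↦0, 2↦0, 3↦2, 4↦1]  zeros at y ∈ {1, 2}
  x = 1: [0↦0, 1↦4, 2↦0, 3↦3, 4↦3]  zeros at y ∈ {0, 2}
  x = 2: [0↦1, 1↦1, 2↦3, 3↦2, 4↦3]  zeros at y ∈ ∅
  x = 3: [0↦0, 1↦1, 2↦4, 3↦4, 4↦1]  zeros at y ∈ {0}
  x = 4: [0↦2, 1↦4, 2↦3, 3↦4, 4↦2]  zeros at y ∈ ∅
Collecting zeros: affine points = {(0, 1), (0, 2), (1, 0), (1, 2), (3, 0)}.
Total count |C(F_5)_aff| = 5.


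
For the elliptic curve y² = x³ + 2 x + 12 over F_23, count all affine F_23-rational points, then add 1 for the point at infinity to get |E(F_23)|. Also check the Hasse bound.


Affine points = {(0, 9), (0, 14), (2, 1), (2, 22), (5, 3), (5, 20), (7, 1), (7, 22), (9, 0), (11, 10), (11, 13), (12, 4), (12, 19), (13, 2), (13, 21), (14, 1), (14, 22), (15, 6), (15, 17), (16, 0), (19, 3), (19, 20), (20, 5), (20, 18), (21, 0), (22, 3), (22, 20)}; affine count = 27; |E(F_23)| = 28.

Discriminant check: Δ ∝ 4a³ + 27b² = 4·2³ + 27·12² = 4·8 + 27·144 ≡ 10 (mod 23). Nonzero ⇒ E is nonsingular.
For each x ∈ F_23, compute rhs = x³ + 2·x + 12 mod 23, then count y ∈ F_23 with y² ≡ rhs.
  x = 0: rhs = 12, matching y values: 9, 14 (2 points).
  x = 1: rhs = 15, matching y values: none (0 points).
  x = 2: rhs = 1, matching y values: 1, 22 (2 points).
  x = 3: rhs = 22, matching y values: none (0 points).
  x = 4: rhs = 15, matching y values: none (0 points).
  x = 5: rhs = 9, matching y values: 3, 20 (2 points).
  x = 6: rhs = 10, matching y values: none (0 points).
  x = 7: rhs = 1, matching y values: 1, 22 (2 points).
  x = 8: rhs = 11, matching y values: none (0 points).
  x = 9: rhs = 0, matching y values: 0 (1 points).
  x = 10: rhs = 20, matching y values: none (0 points).
  x = 11: rhs = 8, matching y values: 10, 13 (2 points).
  x = 12: rhs = 16, matching y values: 4, 19 (2 points).
  x = 13: rhs = 4, matching y values: 2, 21 (2 points).
  x = 14: rhs = 1, matching y values: 1, 22 (2 points).
  x = 15: rhs = 13, matching y values: 6, 17 (2 points).
  x = 16: rhs = 0, matching y values: 0 (1 points).
  x = 17: rhs = 14, matching y values: none (0 points).
  x = 18: rhs = 15, matching y values: none (0 points).
  x = 19: rhs = 9, matching y values: 3, 20 (2 points).
  x = 20: rhs = 2, matching y values: 5, 18 (2 points).
  x = 21: rhs = 0, matching y values: 0 (1 points).
  x = 22: rhs = 9, matching y values: 3, 20 (2 points).
Total affine count: 27.
Full point count |E(F_23)| = 27 + 1 = 28.
Hasse bound: |28 − (23+1)| = |4| = 4 ≤ 2√23 ≈ 9.5917 ✓.


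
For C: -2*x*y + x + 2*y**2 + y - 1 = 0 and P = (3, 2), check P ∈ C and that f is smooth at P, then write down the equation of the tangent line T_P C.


Tangent line at P: -3*x + 3*y + 3 = 0.

Step 1: f(3, 2) = 0, so P lies on C.
Step 2: partial derivatives
  f_x(x, y) = 1 - 2*y, f_y(x, y) = -2*x + 4*y + 1.
  f_x(P) = -3, f_y(P) = 3 (gradient nonzero, so P is smooth).
Step 3: tangent line at P: -3·(x − 3) + 3·(y − 2) = 0.
Expanding: -3*x + 3*y + 3 = 0.


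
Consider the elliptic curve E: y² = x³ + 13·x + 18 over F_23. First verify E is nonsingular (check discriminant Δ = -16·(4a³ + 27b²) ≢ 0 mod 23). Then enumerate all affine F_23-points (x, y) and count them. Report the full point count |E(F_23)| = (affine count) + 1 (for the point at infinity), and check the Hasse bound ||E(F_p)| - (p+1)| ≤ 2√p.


Affine points = {(0, 8), (0, 15), (1, 3), (1, 20), (2, 11), (2, 12), (5, 1), (5, 22), (6, 6), (6, 17), (8, 6), (8, 17), (9, 6), (9, 17), (12, 4), (12, 19), (14, 0), (15, 0), (17, 0), (18, 9), (18, 14), (22, 2), (22, 21)}; affine count = 23; |E(F_23)| = 24.

Discriminant check: Δ ∝ 4a³ + 27b² = 4·13³ + 27·18² = 4·2197 + 27·324 ≡ 10 (mod 23). Nonzero ⇒ E is nonsingular.
For each x ∈ F_23, compute rhs = x³ + 13·x + 18 mod 23, then count y ∈ F_23 with y² ≡ rhs.
  x = 0: rhs = 18, matching y values: 8, 15 (2 points).
  x = 1: rhs = 9, matching y values: 3, 20 (2 points).
  x = 2: rhs = 6, matching y values: 11, 12 (2 points).
  x = 3: rhs = 15, matching y values: none (0 points).
  x = 4: rhs = 19, matching y values: none (0 points).
  x = 5: rhs = 1, matching y values: 1, 22 (2 points).
  x = 6: rhs = 13, matching y values: 6, 17 (2 points).
  x = 7: rhs = 15, matching y values: none (0 points).
  x = 8: rhs = 13, matching y values: 6, 17 (2 points).
  x = 9: rhs = 13, matching y values: 6, 17 (2 points).
  x = 10: rhs = 21, matching y values: none (0 points).
  x = 11: rhs = 20, matching y values: none (0 points).
  x = 12: rhs = 16, matching y values: 4, 19 (2 points).
  x = 13: rhs = 15, matching y values: none (0 points).
  x = 14: rhs = 0, matching y values: 0 (1 points).
  x = 15: rhs = 0, matching y values: 0 (1 points).
  x = 16: rhs = 21, matching y values: none (0 points).
  x = 17: rhs = 0, matching y values: 0 (1 points).
  x = 18: rhs = 12, matching y values: 9, 14 (2 points).
  x = 19: rhs = 17, matching y values: none (0 points).
  x = 20: rhs = 21, matching y values: none (0 points).
  x = 21: rhs = 7, matching y values: none (0 points).
  x = 22: rhs = 4, matching y values: 2, 21 (2 points).
Total affine count: 23.
Full point count |E(F_23)| = 23 + 1 = 24.
Hasse bound: |24 − (23+1)| = |0| = 0 ≤ 2√23 ≈ 9.5917 ✓.


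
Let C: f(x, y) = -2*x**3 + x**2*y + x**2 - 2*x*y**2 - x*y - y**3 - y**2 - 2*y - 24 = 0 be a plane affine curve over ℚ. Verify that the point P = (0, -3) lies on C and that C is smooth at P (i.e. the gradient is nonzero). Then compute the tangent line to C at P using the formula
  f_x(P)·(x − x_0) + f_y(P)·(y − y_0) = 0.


Tangent line at P: -15*x - 23*y - 69 = 0.

Step 1: f(0, -3) = 0, so P lies on C.
Step 2: partial derivatives
  f_x(x, y) = -6*x**2 + 2*x*y + 2*x - 2*y**2 - y, f_y(x, y) = x**2 - 4*x*y - x - 3*y**2 - 2*y - 2.
  f_x(P) = -15, f_y(P) = -23 (gradient nonzero, so P is smooth).
Step 3: tangent line at P: -15·(x − 0) + -23·(y − -3) = 0.
Expanding: -15*x - 23*y - 69 = 0.


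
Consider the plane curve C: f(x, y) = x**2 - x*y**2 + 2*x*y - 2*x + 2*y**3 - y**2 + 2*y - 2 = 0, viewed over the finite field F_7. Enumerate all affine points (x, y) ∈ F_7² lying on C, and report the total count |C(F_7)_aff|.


Affine F_7-points: {(0, 2), (0, 3), (0, 6), (1, 5), (2, 2), (2, 5), (3, 1), (5, 1), (5, 3), (5, 6)}; count = 10.

For each of the 49 pairs (x, y) ∈ F_7², evaluate f(x, y) mod 7. Record the zeros.
  x = 0: [0↦5, 1↦1, 2↦0, 3↦0, 4↦6, 5↦2, 6↦0]  zeros at y ∈ {2, 3, 6}
  x = 1: [0↦4, 1↦1, 2↦6, 3↦3, 4↦4, 5↦0, 6↦3]  zeros at y ∈ {5}
  x = 2: [0↦5, 1↦3, 2↦0, 3↦1, 4↦4, 5↦0, 6↦1]  zeros at y ∈ {2, 5}
  x = 3: [0↦1, 1↦0, 2↦3, 3↦1, 4↦6, 5↦2, 6↦1]  zeros at y ∈ {1}
  x = 4: [0↦6, 1↦6, 2↦1, 3↦3, 4↦3, 5↦6, 6↦3]  zeros at y ∈ ∅
  x = 5: [0↦6, 1↦0, 2↦1, 3↦0, 4↦2, 5↦5, 6↦0]  zeros at y ∈ {1, 3, 6}
  x = 6: [0↦1, 1↦3, 2↦3, 3↦6, 4↦3, 5↦6, 6↦6]  zeros at y ∈ ∅
Collecting zeros: affine points = {(0, 2), (0, 3), (0, 6), (1, 5), (2, 2), (2, 5), (3, 1), (5, 1), (5, 3), (5, 6)}.
Total count |C(F_7)_aff| = 10.


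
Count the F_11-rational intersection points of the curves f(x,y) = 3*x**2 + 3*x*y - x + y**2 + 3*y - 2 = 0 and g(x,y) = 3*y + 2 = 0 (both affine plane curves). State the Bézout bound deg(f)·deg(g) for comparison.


Common zeros: {(2, 3), (10, 3)}; count = 2; Bézout bound = 2.

deg(f) = 2, deg(g) = 1, so Bézout bound = 2.
Scan x ∈ F_11. For each x, list the y ∈ F_11 with f(x, y) ≡ 0 and those with g(x, y) ≡ 0 (mod 11); the common zeros in that column are the intersection.
  x = 0: f ≡ 0 at y ∈ ∅; g ≡ 0 at y ∈ {3}; common: ∅.
  x = 1: f ≡ 0 at y ∈ {0, 5}; g ≡ 0 at y ∈ {3}; common: ∅.
  x = 2: f ≡ 0 at y ∈ {3, 10}; g ≡ 0 at y ∈ {3}; common: {3}.
  x = 3: f ≡ 0 at y ∈ {0, 10}; g ≡ 0 at y ∈ {3}; common: ∅.
  x = 4: f ≡ 0 at y ∈ ∅; g ≡ 0 at y ∈ {3}; common: ∅.
  x = 5: f ≡ 0 at y ∈ ∅; g ≡ 0 at y ∈ {3}; common: ∅.
  x = 6: f ≡ 0 at y ∈ ∅; g ≡ 0 at y ∈ {3}; common: ∅.
  x = 7: f ≡ 0 at y ∈ ∅; g ≡ 0 at y ∈ {3}; common: ∅.
  x = 8: f ≡ 0 at y ∈ {8, 9}; g ≡ 0 at y ∈ {3}; common: ∅.
  x = 9: f ≡ 0 at y ∈ {5, 9}; g ≡ 0 at y ∈ {3}; common: ∅.
  x = 10: f ≡ 0 at y ∈ {3, 8}; g ≡ 0 at y ∈ {3}; common: {3}.
Collecting: common zeros = {(2, 3), (10, 3)}, so the count is 2.
Comparison with the Bézout bound: 2 ≤ 2 = deg(f)·deg(g), as expected for curves with no common component (the bound is attained).


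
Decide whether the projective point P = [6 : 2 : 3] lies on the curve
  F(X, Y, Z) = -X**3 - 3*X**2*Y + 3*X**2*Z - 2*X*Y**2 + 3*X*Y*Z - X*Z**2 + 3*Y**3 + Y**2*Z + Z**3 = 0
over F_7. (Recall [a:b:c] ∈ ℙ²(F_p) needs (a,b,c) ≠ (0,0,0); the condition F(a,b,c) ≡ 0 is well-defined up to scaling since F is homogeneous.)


F(6,2,3) ≡ 3 (mod 7); P is NOT on the curve.

Evaluate F(6, 2, 3) term-by-term (mod 7).
  -X**3 ↦ -1·216·1·1 = -216
  -3*X**2*Y ↦ -3·36·2·1 = -216
  3*X**2*Z ↦ 3·36·1·3 = 324
  -2*X*Y**2 ↦ -2·6·4·1 = -48
  3*X*Y*Z ↦ 3·6·2·3 = 108
  -X*Z**2 ↦ -1·6·1·9 = -54
  3*Y**3 ↦ 3·1·8·1 = 24
  Y**2*Z ↦ 1·1·4·3 = 12
  Z**3 ↦ 1·1·1·27 = 27
Sum: F(6, 2, 3) = (-216) + (-216) + (324) + (-48) + (108) + (-54) + (24) + (12) + (27) = -39.
Reducing mod 7: -39 ≡ 3 (mod 7).
Since F(a, b, c) ≡ 3 ≠ 0 (mod 7), P does NOT lie on the curve.


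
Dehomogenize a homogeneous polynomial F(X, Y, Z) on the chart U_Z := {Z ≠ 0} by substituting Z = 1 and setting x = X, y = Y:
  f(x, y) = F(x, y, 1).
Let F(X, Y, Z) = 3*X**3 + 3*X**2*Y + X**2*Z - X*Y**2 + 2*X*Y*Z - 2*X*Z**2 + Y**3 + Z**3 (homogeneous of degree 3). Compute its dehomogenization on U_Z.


f(x, y) = 3*x**3 + 3*x**2*y + x**2 - x*y**2 + 2*x*y - 2*x + y**3 + 1

On U_Z we set Z = 1. Each monomial c·X^i·Y^j·Z^k in F becomes c·x^i·y^j·1^k = c·x^i·y^j.
Substituting Z = 1: F(X, Y, 1) = 3*x**3 + 3*x**2*y + x**2 - x*y**2 + 2*x*y - 2*x + y**3 + 1.
Note: deg(f) ≤ deg(F) = 3; strict inequality happens when F is divisible by Z (lost terms).


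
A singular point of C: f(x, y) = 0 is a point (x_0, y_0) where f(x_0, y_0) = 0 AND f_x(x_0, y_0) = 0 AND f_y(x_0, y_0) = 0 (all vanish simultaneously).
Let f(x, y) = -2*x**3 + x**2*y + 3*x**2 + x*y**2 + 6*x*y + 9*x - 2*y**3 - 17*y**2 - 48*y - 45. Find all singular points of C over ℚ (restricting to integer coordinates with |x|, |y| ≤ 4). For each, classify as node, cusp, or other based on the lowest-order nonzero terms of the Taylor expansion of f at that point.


Singular points: {(0, -3)}; classification: cusp.

Compute partial derivatives:
  f_x = -6*x**2 + 2*x*y + 6*x + y**2 + 6*y + 9.
  f_y = x**2 + 2*x*y + 6*x - 6*y**2 - 34*y - 48.
Scan x_0 ∈ {−4, ..., 4}. For each x_0, f_y(x_0, y) is a polynomial in y; find its integer roots y ∈ {−4, ..., 4}, then test f_x and f at those candidates.
  x = -4: f_y(-4, y) = -6*y**2 - 42*y - 56; no integer root y with |y| ≤ 4.
  x = -3: f_y(-3, y) = -6*y**2 - 40*y - 57; no integer root y with |y| ≤ 4.
  x = -2: f_y(-2, y) = -6*y**2 - 38*y - 56; vanishes at y ∈ {-4}. (-2, -4): f_x = -19 ≠ 0.
  x = -1: f_y(-1, y) = -6*y**2 - 36*y - 53; no integer root y with |y| ≤ 4.
  x = 0: f_y(0, y) = -6*y**2 - 34*y - 48; vanishes at y ∈ {-3}. (0, -3): f_x = 0, f = 0 — SINGULAR.
  x = 1: f_y(1, y) = -6*y**2 - 32*y - 41; no integer root y with |y| ≤ 4.
  x = 2: f_y(2, y) = -6*y**2 - 30*y - 32; no integer root y with |y| ≤ 4.
  x = 3: f_y(3, y) = -6*y**2 - 28*y - 21; no integer root y with |y| ≤ 4.
  x = 4: f_y(4, y) = -6*y**2 - 26*y - 8; vanishes at y ∈ {-4}. (4, -4): f_x = -103 ≠ 0.
Only singular point on the grid: (0, -3).
Classify: substitute x = 0 + u, y = -3 + v and expand: f = -2*u**3 + u**2*v + u*v**2 - 2*v**3 + v**2.
No constant or linear terms (consistent with a singular point). Quadratic part: v**2. Cubic part: -2*u**3 + u**2*v + u*v**2 - 2*v**3.
The quadratic part v**2 is a perfect square, so there is a single (double) tangent line v = 0, i.e. y = -3. Restricting the cubic part to that line (v = 0) leaves -2*u**3 ≠ 0, so f is not divisible by v and the branch is v² ≈ 2*u**3 to lowest order — this is a cusp.
Classification: cusp.


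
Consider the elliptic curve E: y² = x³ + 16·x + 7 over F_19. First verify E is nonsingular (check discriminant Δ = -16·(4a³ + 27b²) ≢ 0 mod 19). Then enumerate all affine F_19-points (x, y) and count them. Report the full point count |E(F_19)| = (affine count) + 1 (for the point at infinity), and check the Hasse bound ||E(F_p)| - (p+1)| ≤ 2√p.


Affine points = {(0, 8), (0, 11), (1, 9), (1, 10), (2, 3), (2, 16), (3, 5), (3, 14), (7, 5), (7, 14), (8, 1), (8, 18), (9, 5), (9, 14), (14, 7), (14, 12), (17, 9), (17, 10), (18, 3), (18, 16)}; affine count = 20; |E(F_19)| = 21.

Discriminant check: Δ ∝ 4a³ + 27b² = 4·16³ + 27·7² = 4·4096 + 27·49 ≡ 18 (mod 19). Nonzero ⇒ E is nonsingular.
For each x ∈ F_19, compute rhs = x³ + 16·x + 7 mod 19, then count y ∈ F_19 with y² ≡ rhs.
  x = 0: rhs = 7, matching y values: 8, 11 (2 points).
  x = 1: rhs = 5, matching y values: 9, 10 (2 points).
  x = 2: rhs = 9, matching y values: 3, 16 (2 points).
  x = 3: rhs = 6, matching y values: 5, 14 (2 points).
  x = 4: rhs = 2, matching y values: none (0 points).
  x = 5: rhs = 3, matching y values: none (0 points).
  x = 6: rhs = 15, matching y values: none (0 points).
  x = 7: rhs = 6, matching y values: 5, 14 (2 points).
  x = 8: rhs = 1, matching y values: 1, 18 (2 points).
  x = 9: rhs = 6, matching y values: 5, 14 (2 points).
  x = 10: rhs = 8, matching y values: none (0 points).
  x = 11: rhs = 13, matching y values: none (0 points).
  x = 12: rhs = 8, matching y values: none (0 points).
  x = 13: rhs = 18, matching y values: none (0 points).
  x = 14: rhs = 11, matching y values: 7, 12 (2 points).
  x = 15: rhs = 12, matching y values: none (0 points).
  x = 16: rhs = 8, matching y values: none (0 points).
  x = 17: rhs = 5, matching y values: 9, 10 (2 points).
  x = 18: rhs = 9, matching y values: 3, 16 (2 points).
Total affine count: 20.
Full point count |E(F_19)| = 20 + 1 = 21.
Hasse bound: |21 − (19+1)| = |1| = 1 ≤ 2√19 ≈ 8.7178 ✓.


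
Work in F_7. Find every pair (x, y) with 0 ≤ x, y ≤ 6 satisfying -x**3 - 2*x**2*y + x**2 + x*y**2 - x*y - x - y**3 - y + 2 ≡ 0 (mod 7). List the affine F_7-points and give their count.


Affine F_7-points: {(0, 1), (0, 3), (1, 4), (1, 5), (1, 6), (2, 1), (3, 6), (4, 1), (5, 2), (6, 6)}; count = 10.

For each of the 49 pairs (x, y) ∈ F_7², evaluate f(x, y) mod 7. Record the zeros.
  x = 0: [0↦2, 1↦0, 2↦6, 3↦0, 4↦4, 5↦5, 6↦4]  zeros at y ∈ {1, 3}
  x = 1: [0↦1, 1↦4, 2↦3, 3↦6, 4↦0, 5↦0, 6↦0]  zeros at y ∈ {4, 5, 6}
  x = 2: [0↦3, 1↦0, 2↦2, 3↦3, 4↦4, 5↦6, 6↦3]  zeros at y ∈ {1}
  x = 3: [0↦2, 1↦3, 2↦4, 3↦6, 4↦3, 5↦3, 6↦0]  zeros at y ∈ {6}
  x = 4: [0↦6, 1↦0, 2↦3, 3↦2, 4↦5, 5↦6, 6↦6]  zeros at y ∈ {1}
  x = 5: [0↦2, 1↦6, 2↦0, 3↦6, 4↦4, 5↦2, 6↦1]  zeros at y ∈ {2}
  x = 6: [0↦5, 1↦1, 2↦3, 3↦5, 4↦1, 5↦6, 6↦0]  zeros at y ∈ {6}
Collecting zeros: affine points = {(0, 1), (0, 3), (1, 4), (1, 5), (1, 6), (2, 1), (3, 6), (4, 1), (5, 2), (6, 6)}.
Total count |C(F_7)_aff| = 10.


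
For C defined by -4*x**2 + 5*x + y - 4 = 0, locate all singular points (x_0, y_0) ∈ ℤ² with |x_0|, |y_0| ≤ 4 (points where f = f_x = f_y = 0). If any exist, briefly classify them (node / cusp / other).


No singular points in the scanned grid; C is smooth there.

Compute partial derivatives:
  f_x = 5 - 8*x.
  f_y = 1.
f_y = 1 is a nonzero constant, so f_y never vanishes: no point (x, y) can satisfy f = f_x = f_y = 0. In particular no (x, y) ∈ {−4, ..., 4}² is singular; the curve is smooth.


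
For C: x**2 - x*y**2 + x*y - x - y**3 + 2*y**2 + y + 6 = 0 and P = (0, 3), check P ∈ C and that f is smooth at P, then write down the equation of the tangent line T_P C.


Tangent line at P: -7*x - 14*y + 42 = 0.

Step 1: f(0, 3) = 0, so P lies on C.
Step 2: partial derivatives
  f_x(x, y) = 2*x - y**2 + y - 1, f_y(x, y) = -2*x*y + x - 3*y**2 + 4*y + 1.
  f_x(P) = -7, f_y(P) = -14 (gradient nonzero, so P is smooth).
Step 3: tangent line at P: -7·(x − 0) + -14·(y − 3) = 0.
Expanding: -7*x - 14*y + 42 = 0.


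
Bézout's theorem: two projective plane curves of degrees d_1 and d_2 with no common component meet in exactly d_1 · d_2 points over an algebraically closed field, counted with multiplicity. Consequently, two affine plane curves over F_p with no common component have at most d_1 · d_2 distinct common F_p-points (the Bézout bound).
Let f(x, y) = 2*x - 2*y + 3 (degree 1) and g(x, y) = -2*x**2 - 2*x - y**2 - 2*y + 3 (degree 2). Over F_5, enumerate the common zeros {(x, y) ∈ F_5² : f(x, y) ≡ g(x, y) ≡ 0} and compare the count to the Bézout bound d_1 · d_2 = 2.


Common zeros: ∅; count = 0; Bézout bound = 2.

deg(f) = 1, deg(g) = 2, so Bézout bound = 2.
Scan x ∈ F_5. For each x, list the y ∈ F_5 with f(x, y) ≡ 0 and those with g(x, y) ≡ 0 (mod 5); the common zeros in that column are the intersection.
  x = 0: f ≡ 0 at y ∈ {4}; g ≡ 0 at y ∈ {1, 2}; common: ∅.
  x = 1: f ≡ 0 at y ∈ {0}; g ≡ 0 at y ∈ {4}; common: ∅.
  x = 2: f ≡ 0 at y ∈ {1}; g ≡ 0 at y ∈ ∅; common: ∅.
  x = 3: f ≡ 0 at y ∈ {2}; g ≡ 0 at y ∈ {4}; common: ∅.
  x = 4: f ≡ 0 at y ∈ {3}; g ≡ 0 at y ∈ {1, 2}; common: ∅.
Collecting: common zeros = ∅, so the count is 0.
Comparison with the Bézout bound: 0 ≤ 2 = deg(f)·deg(g), as expected for curves with no common component (the affine F_5-count falls short of the bound because intersections may lie at infinity, over extension fields, or carry multiplicity).


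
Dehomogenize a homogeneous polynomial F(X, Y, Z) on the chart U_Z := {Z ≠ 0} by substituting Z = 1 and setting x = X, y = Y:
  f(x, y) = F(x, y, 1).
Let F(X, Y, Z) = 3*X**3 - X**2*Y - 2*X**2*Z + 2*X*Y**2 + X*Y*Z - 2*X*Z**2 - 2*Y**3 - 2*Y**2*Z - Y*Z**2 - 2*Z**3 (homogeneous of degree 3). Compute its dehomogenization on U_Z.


f(x, y) = 3*x**3 - x**2*y - 2*x**2 + 2*x*y**2 + x*y - 2*x - 2*y**3 - 2*y**2 - y - 2

On U_Z we set Z = 1. Each monomial c·X^i·Y^j·Z^k in F becomes c·x^i·y^j·1^k = c·x^i·y^j.
Substituting Z = 1: F(X, Y, 1) = 3*x**3 - x**2*y - 2*x**2 + 2*x*y**2 + x*y - 2*x - 2*y**3 - 2*y**2 - y - 2.
Note: deg(f) ≤ deg(F) = 3; strict inequality happens when F is divisible by Z (lost terms).


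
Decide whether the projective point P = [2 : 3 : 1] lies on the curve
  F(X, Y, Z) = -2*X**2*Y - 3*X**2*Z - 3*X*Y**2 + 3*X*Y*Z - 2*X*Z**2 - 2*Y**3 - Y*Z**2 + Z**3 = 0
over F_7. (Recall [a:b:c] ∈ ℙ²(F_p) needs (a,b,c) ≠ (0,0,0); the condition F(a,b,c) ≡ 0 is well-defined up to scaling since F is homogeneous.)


F(2,3,1) ≡ 1 (mod 7); P is NOT on the curve.

Evaluate F(2, 3, 1) term-by-term (mod 7).
  -2*X**2*Y ↦ -2·4·3·1 = -24
  -3*X**2*Z ↦ -3·4·1·1 = -12
  -3*X*Y**2 ↦ -3·2·9·1 = -54
  3*X*Y*Z ↦ 3·2·3·1 = 18
  -2*X*Z**2 ↦ -2·2·1·1 = -4
  -2*Y**3 ↦ -2·1·27·1 = -54
  -Y*Z**2 ↦ -1·1·3·1 = -3
  Z**3 ↦ 1·1·1·1 = 1
Sum: F(2, 3, 1) = (-24) + (-12) + (-54) + (18) + (-4) + (-54) + (-3) + (1) = -132.
Reducing mod 7: -132 ≡ 1 (mod 7).
Since F(a, b, c) ≡ 1 ≠ 0 (mod 7), P does NOT lie on the curve.


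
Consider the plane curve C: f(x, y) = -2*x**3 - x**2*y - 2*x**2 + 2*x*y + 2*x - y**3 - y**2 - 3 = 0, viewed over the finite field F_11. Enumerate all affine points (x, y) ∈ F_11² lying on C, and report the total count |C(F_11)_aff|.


Affine F_11-points: {(2, 6), (3, 10), (4, 1), (5, 3), (6, 0), (6, 4), (6, 6), (8, 5), (10, 6), (10, 7), (10, 8)}; count = 11.

For each of the 121 pairs (x, y) ∈ F_11², evaluate f(x, y) mod 11. Record the zeros.
  x = 0: [0↦8, 1↦6, 2↦7, 3↦5, 4↦5, 5↦1, 6↦9, 7↦1, 8↦4, 9↦1, 10↦8]  zeros at y ∈ ∅
  x = 1: [0↦6, 1↦5, 2↦7, 3↦6, 4↦7, 5↦4, 6↦2, 7↦6, 8↦10, 9↦8, 10↦5]  zeros at y ∈ ∅
  x = 2: [0↦10, 1↦8, 2↦9, 3↦7, 4↦7, 5↦3, 6↦0, 7↦3, 8↦6, 9↦3, 10↦10]  zeros at y ∈ {6}
  x = 3: [0↦8, 1↦3, 2↦1, 3↦7, 4↦4, 5↦8, 6↦2, 7↦2, 8↦2, 9↦7, 10↦0]  zeros at y ∈ {10}
  x = 4: [0↦10, 1↦0, 2↦4, 3↦5, 4↦8, 5↦7, 6↦7, 7↦2, 8↦8, 9↦8, 10↦7]  zeros at y ∈ {1}
  x = 5: [0↦4, 1↦9, 2↦6, 3↦0, 4↦7, 5↦10, 6↦3, 7↦2, 8↦1, 9↦5, 10↦8]  zeros at y ∈ {3}
  x = 6: [0↦0, 1↦7, 2↦6, 3↦2, 4↦0, 5↦5, 6↦0, 7↦1, 8↦2, 9↦8, 10↦2]  zeros at y ∈ {0, 4, 6}
  x = 7: [0↦8, 1↦4, 2↦3, 3↦10, 4↦8, 5↦2, 6↦8, 7↦9, 8↦10, 9↦5, 10↦10]  zeros at y ∈ ∅
  x = 8: [0↦5, 1↦10, 2↦7, 3↦1, 4↦8, 5↦0, 6↦4, 7↦3, 8↦2, 9↦6, 10↦9]  zeros at y ∈ {5}
  x = 9: [0↦1, 1↦2, 2↦6, 3↦7, 4↦10, 5↦9, 6↦9, 7↦4, 8↦10, 9↦10, 10↦9]  zeros at y ∈ ∅
  x = 10: [0↦6, 1↦1, 2↦10, 3↦5, 4↦2, 5↦6, 6↦0, 7↦0, 8↦0, 9↦5, 10↦9]  zeros at y ∈ {6, 7, 8}
Collecting zeros: affine points = {(2, 6), (3, 10), (4, 1), (5, 3), (6, 0), (6, 4), (6, 6), (8, 5), (10, 6), (10, 7), (10, 8)}.
Total count |C(F_11)_aff| = 11.


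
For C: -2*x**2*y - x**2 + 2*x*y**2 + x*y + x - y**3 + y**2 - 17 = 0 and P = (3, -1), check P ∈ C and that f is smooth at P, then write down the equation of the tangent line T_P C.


Tangent line at P: 8*x - 32*y - 56 = 0.

Step 1: f(3, -1) = 0, so P lies on C.
Step 2: partial derivatives
  f_x(x, y) = -4*x*y - 2*x + 2*y**2 + y + 1, f_y(x, y) = -2*x**2 + 4*x*y + x - 3*y**2 + 2*y.
  f_x(P) = 8, f_y(P) = -32 (gradient nonzero, so P is smooth).
Step 3: tangent line at P: 8·(x − 3) + -32·(y − -1) = 0.
Expanding: 8*x - 32*y - 56 = 0.


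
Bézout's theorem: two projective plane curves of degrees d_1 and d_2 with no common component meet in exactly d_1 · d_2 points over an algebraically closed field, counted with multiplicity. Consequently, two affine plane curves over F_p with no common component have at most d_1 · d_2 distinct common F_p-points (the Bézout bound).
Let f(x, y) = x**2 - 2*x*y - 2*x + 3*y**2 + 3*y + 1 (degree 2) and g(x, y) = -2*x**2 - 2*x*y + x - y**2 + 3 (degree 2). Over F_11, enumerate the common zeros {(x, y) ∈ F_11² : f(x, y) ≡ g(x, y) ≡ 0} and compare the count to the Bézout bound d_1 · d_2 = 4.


Common zeros: ∅; count = 0; Bézout bound = 4.

deg(f) = 2, deg(g) = 2, so Bézout bound = 4.
Scan x ∈ F_11. For each x, list the y ∈ F_11 with f(x, y) ≡ 0 and those with g(x, y) ≡ 0 (mod 11); the common zeros in that column are the intersection.
  x = 0: f ≡ 0 at y ∈ ∅; g ≡ 0 at y ∈ {5, 6}; common: ∅.
  x = 1: f ≡ 0 at y ∈ {0, 7}; g ≡ 0 at y ∈ {4, 5}; common: ∅.
  x = 2: f ≡ 0 at y ∈ {2}; g ≡ 0 at y ∈ {8, 10}; common: ∅.
  x = 3: f ≡ 0 at y ∈ {3, 9}; g ≡ 0 at y ∈ ∅; common: ∅.
  x = 4: f ≡ 0 at y ∈ {2, 7}; g ≡ 0 at y ∈ ∅; common: ∅.
  x = 5: f ≡ 0 at y ∈ {3}; g ≡ 0 at y ∈ {2, 10}; common: ∅.
  x = 6: f ≡ 0 at y ∈ {5, 9}; g ≡ 0 at y ∈ ∅; common: ∅.
  x = 7: f ≡ 0 at y ∈ ∅; g ≡ 0 at y ∈ {0, 8}; common: ∅.
  x = 8: f ≡ 0 at y ∈ ∅; g ≡ 0 at y ∈ ∅; common: ∅.
  x = 9: f ≡ 0 at y ∈ ∅; g ≡ 0 at y ∈ ∅; common: ∅.
  x = 10: f ≡ 0 at y ∈ ∅; g ≡ 0 at y ∈ {0, 2}; common: ∅.
Collecting: common zeros = ∅, so the count is 0.
Comparison with the Bézout bound: 0 ≤ 4 = deg(f)·deg(g), as expected for curves with no common component (the affine F_11-count falls short of the bound because intersections may lie at infinity, over extension fields, or carry multiplicity).


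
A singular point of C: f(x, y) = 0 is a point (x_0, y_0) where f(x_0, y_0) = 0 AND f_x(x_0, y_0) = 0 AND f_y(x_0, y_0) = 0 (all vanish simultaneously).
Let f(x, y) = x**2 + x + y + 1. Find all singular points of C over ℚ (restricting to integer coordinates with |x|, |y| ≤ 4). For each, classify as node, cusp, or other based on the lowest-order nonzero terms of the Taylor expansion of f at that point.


No singular points in the scanned grid; C is smooth there.

Compute partial derivatives:
  f_x = 2*x + 1.
  f_y = 1.
f_y = 1 is a nonzero constant, so f_y never vanishes: no point (x, y) can satisfy f = f_x = f_y = 0. In particular no (x, y) ∈ {−4, ..., 4}² is singular; the curve is smooth.


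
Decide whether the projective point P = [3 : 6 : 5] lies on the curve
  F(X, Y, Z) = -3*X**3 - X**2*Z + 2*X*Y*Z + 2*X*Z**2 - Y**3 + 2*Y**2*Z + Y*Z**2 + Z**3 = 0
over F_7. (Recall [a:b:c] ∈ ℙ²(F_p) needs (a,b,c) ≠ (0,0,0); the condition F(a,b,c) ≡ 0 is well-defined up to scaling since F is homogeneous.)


F(3,6,5) ≡ 0 (mod 7); P is on the curve.

Evaluate F(3, 6, 5) term-by-term (mod 7).
  -3*X**3 ↦ -3·27·1·1 = -81
  -X**2*Z ↦ -1·9·1·5 = -45
  2*X*Y*Z ↦ 2·3·6·5 = 180
  2*X*Z**2 ↦ 2·3·1·25 = 150
  -Y**3 ↦ -1·1·216·1 = -216
  2*Y**2*Z ↦ 2·1·36·5 = 360
  Y*Z**2 ↦ 1·1·6·25 = 150
  Z**3 ↦ 1·1·1·125 = 125
Sum: F(3, 6, 5) = (-81) + (-45) + (180) + (150) + (-216) + (360) + (150) + (125) = 623.
Reducing mod 7: 623 ≡ 0 (mod 7).
Since F(a, b, c) ≡ 0 (mod 7), P lies on the curve.


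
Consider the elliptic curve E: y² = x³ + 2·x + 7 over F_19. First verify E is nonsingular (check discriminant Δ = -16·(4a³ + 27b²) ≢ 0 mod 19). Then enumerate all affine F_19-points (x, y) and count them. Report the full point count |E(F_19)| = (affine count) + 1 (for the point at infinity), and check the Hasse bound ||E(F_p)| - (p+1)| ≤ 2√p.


Affine points = {(0, 8), (0, 11), (2, 0), (5, 3), (5, 16), (6, 8), (6, 11), (10, 1), (10, 18), (11, 7), (11, 12), (12, 7), (12, 12), (13, 8), (13, 11), (14, 9), (14, 10), (15, 7), (15, 12), (18, 2), (18, 17)}; affine count = 21; |E(F_19)| = 22.

Discriminant check: Δ ∝ 4a³ + 27b² = 4·2³ + 27·7² = 4·8 + 27·49 ≡ 6 (mod 19). Nonzero ⇒ E is nonsingular.
For each x ∈ F_19, compute rhs = x³ + 2·x + 7 mod 19, then count y ∈ F_19 with y² ≡ rhs.
  x = 0: rhs = 7, matching y values: 8, 11 (2 points).
  x = 1: rhs = 10, matching y values: none (0 points).
  x = 2: rhs = 0, matching y values: 0 (1 points).
  x = 3: rhs = 2, matching y values: none (0 points).
  x = 4: rhs = 3, matching y values: none (0 points).
  x = 5: rhs = 9, matching y values: 3, 16 (2 points).
  x = 6: rhs = 7, matching y values: 8, 11 (2 points).
  x = 7: rhs = 3, matching y values: none (0 points).
  x = 8: rhs = 3, matching y values: none (0 points).
  x = 9: rhs = 13, matching y values: none (0 points).
  x = 10: rhs = 1, matching y values: 1, 18 (2 points).
  x = 11: rhs = 11, matching y values: 7, 12 (2 points).
  x = 12: rhs = 11, matching y values: 7, 12 (2 points).
  x = 13: rhs = 7, matching y values: 8, 11 (2 points).
  x = 14: rhs = 5, matching y values: 9, 10 (2 points).
  x = 15: rhs = 11, matching y values: 7, 12 (2 points).
  x = 16: rhs = 12, matching y values: none (0 points).
  x = 17: rhs = 14, matching y values: none (0 points).
  x = 18: rhs = 4, matching y values: 2, 17 (2 points).
Total affine count: 21.
Full point count |E(F_19)| = 21 + 1 = 22.
Hasse bound: |22 − (19+1)| = |2| = 2 ≤ 2√19 ≈ 8.7178 ✓.


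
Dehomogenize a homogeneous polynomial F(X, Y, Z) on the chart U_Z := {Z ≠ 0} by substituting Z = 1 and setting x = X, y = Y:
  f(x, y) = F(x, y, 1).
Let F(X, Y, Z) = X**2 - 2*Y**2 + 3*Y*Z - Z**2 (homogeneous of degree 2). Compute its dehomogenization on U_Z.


f(x, y) = x**2 - 2*y**2 + 3*y - 1

On U_Z we set Z = 1. Each monomial c·X^i·Y^j·Z^k in F becomes c·x^i·y^j·1^k = c·x^i·y^j.
Substituting Z = 1: F(X, Y, 1) = x**2 - 2*y**2 + 3*y - 1.
Note: deg(f) ≤ deg(F) = 2; strict inequality happens when F is divisible by Z (lost terms).


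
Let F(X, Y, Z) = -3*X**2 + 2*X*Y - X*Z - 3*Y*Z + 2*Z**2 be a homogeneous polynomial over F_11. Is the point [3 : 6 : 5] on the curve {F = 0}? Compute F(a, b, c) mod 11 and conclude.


F(3,6,5) ≡ 9 (mod 11); P is NOT on the curve.

Evaluate F(3, 6, 5) term-by-term (mod 11).
  -3*X**2 ↦ -3·9·1·1 = -27
  2*X*Y ↦ 2·3·6·1 = 36
  -X*Z ↦ -1·3·1·5 = -15
  -3*Y*Z ↦ -3·1·6·5 = -90
  2*Z**2 ↦ 2·1·1·25 = 50
Sum: F(3, 6, 5) = (-27) + (36) + (-15) + (-90) + (50) = -46.
Reducing mod 11: -46 ≡ 9 (mod 11).
Since F(a, b, c) ≡ 9 ≠ 0 (mod 11), P does NOT lie on the curve.


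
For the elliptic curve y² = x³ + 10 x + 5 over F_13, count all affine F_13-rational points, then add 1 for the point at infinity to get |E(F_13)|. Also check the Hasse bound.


Affine points = {(1, 4), (1, 9), (3, 6), (3, 7), (8, 5), (8, 8), (10, 0), (11, 4), (11, 9)}; affine count = 9; |E(F_13)| = 10.

Discriminant check: Δ ∝ 4a³ + 27b² = 4·10³ + 27·5² = 4·1000 + 27·25 ≡ 8 (mod 13). Nonzero ⇒ E is nonsingular.
For each x ∈ F_13, compute rhs = x³ + 10·x + 5 mod 13, then count y ∈ F_13 with y² ≡ rhs.
  x = 0: rhs = 5, matching y values: none (0 points).
  x = 1: rhs = 3, matching y values: 4, 9 (2 points).
  x = 2: rhs = 7, matching y values: none (0 points).
  x = 3: rhs = 10, matching y values: 6, 7 (2 points).
  x = 4: rhs = 5, matching y values: none (0 points).
  x = 5: rhs = 11, matching y values: none (0 points).
  x = 6: rhs = 8, matching y values: none (0 points).
  x = 7: rhs = 2, matching y values: none (0 points).
  x = 8: rhs = 12, matching y values: 5, 8 (2 points).
  x = 9: rhs = 5, matching y values: none (0 points).
  x = 10: rhs = 0, matching y values: 0 (1 points).
  x = 11: rhs = 3, matching y values: 4, 9 (2 points).
  x = 12: rhs = 7, matching y values: none (0 points).
Total affine count: 9.
Full point count |E(F_13)| = 9 + 1 = 10.
Hasse bound: |10 − (13+1)| = |-4| = 4 ≤ 2√13 ≈ 7.2111 ✓.


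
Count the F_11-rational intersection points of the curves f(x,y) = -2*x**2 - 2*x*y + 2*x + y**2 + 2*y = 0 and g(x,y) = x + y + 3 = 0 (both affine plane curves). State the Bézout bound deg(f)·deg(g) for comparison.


Common zeros: {(5, 3)}; count = 1; Bézout bound = 2.

deg(f) = 2, deg(g) = 1, so Bézout bound = 2.
Scan x ∈ F_11. For each x, list the y ∈ F_11 with f(x, y) ≡ 0 and those with g(x, y) ≡ 0 (mod 11); the common zeros in that column are the intersection.
  x = 0: f ≡ 0 at y ∈ {0, 9}; g ≡ 0 at y ∈ {8}; common: ∅.
  x = 1: f ≡ 0 at y ∈ {0}; g ≡ 0 at y ∈ {7}; common: ∅.
  x = 2: f ≡ 0 at y ∈ {5, 8}; g ≡ 0 at y ∈ {6}; common: ∅.
  x = 3: f ≡ 0 at y ∈ {6, 9}; g ≡ 0 at y ∈ {5}; common: ∅.
  x = 4: f ≡ 0 at y ∈ {3}; g ≡ 0 at y ∈ {4}; common: ∅.
  x = 5: f ≡ 0 at y ∈ {3, 5}; g ≡ 0 at y ∈ {3}; common: {3}.
  x = 6: f ≡ 0 at y ∈ ∅; g ≡ 0 at y ∈ {2}; common: ∅.
  x = 7: f ≡ 0 at y ∈ ∅; g ≡ 0 at y ∈ {1}; common: ∅.
  x = 8: f ≡ 0 at y ∈ ∅; g ≡ 0 at y ∈ {0}; common: ∅.
  x = 9: f ≡ 0 at y ∈ ∅; g ≡ 0 at y ∈ {10}; common: ∅.
  x = 10: f ≡ 0 at y ∈ ∅; g ≡ 0 at y ∈ {9}; common: ∅.
Collecting: common zeros = {(5, 3)}, so the count is 1.
Comparison with the Bézout bound: 1 ≤ 2 = deg(f)·deg(g), as expected for curves with no common component (the affine F_11-count falls short of the bound because intersections may lie at infinity, over extension fields, or carry multiplicity).


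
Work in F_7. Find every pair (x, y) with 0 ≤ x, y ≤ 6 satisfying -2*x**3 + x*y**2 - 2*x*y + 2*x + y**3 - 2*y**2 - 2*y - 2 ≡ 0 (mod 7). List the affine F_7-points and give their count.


Affine F_7-points: {(0, 5), (1, 6), (2, 0), (3, 1), (3, 6), (4, 2), (5, 3), (6, 4)}; count = 8.

For each of the 49 pairs (x, y) ∈ F_7², evaluate f(x, y) mod 7. Record the zeros.
  x = 0: [0↦5, 1↦2, 2↦1, 3↦1, 4↦1, 5↦0, 6↦4]  zeros at y ∈ {5}
  x = 1: [0↦5, 1↦1, 2↦1, 3↦4, 4↦2, 5↦1, 6↦0]  zeros at y ∈ {6}
  x = 2: [0↦0, 1↦2, 2↦3, 3↦2, 4↦5, 5↦4, 6↦5]  zeros at y ∈ {0}
  x = 3: [0↦6, 1↦0, 2↦2, 3↦4, 4↦5, 5↦4, 6↦0]  zeros at y ∈ {1, 6}
  x = 4: [0↦4, 1↦4, 2↦0, 3↦5, 4↦4, 5↦3, 6↦1]  zeros at y ∈ {2}
  x = 5: [0↦3, 1↦2, 2↦6, 3↦0, 4↦4, 5↦3, 6↦3]  zeros at y ∈ {3}
  x = 6: [0↦5, 1↦3, 2↦1, 3↦5, 4↦0, 5↦6, 6↦1]  zeros at y ∈ {4}
Collecting zeros: affine points = {(0, 5), (1, 6), (2, 0), (3, 1), (3, 6), (4, 2), (5, 3), (6, 4)}.
Total count |C(F_7)_aff| = 8.


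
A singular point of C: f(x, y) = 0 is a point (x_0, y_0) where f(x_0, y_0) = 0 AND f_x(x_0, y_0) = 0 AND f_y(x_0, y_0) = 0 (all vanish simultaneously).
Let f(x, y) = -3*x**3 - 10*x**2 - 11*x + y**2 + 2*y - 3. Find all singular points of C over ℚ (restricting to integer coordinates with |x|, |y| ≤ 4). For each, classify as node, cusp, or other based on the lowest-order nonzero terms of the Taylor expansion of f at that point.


Singular points: {(-1, -1)}; classification: node.

Compute partial derivatives:
  f_x = -9*x**2 - 20*x - 11.
  f_y = 2*y + 2.
Scan x_0 ∈ {−4, ..., 4}. For each x_0, f_y(x_0, y) is a polynomial in y; find its integer roots y ∈ {−4, ..., 4}, then test f_x and f at those candidates.
  x = -4: f_y(-4, y) = 2*y + 2; vanishes at y ∈ {-1}. (-4, -1): f_x = -75 ≠ 0.
  x = -3: f_y(-3, y) = 2*y + 2; vanishes at y ∈ {-1}. (-3, -1): f_x = -32 ≠ 0.
  x = -2: f_y(-2, y) = 2*y + 2; vanishes at y ∈ {-1}. (-2, -1): f_x = -7 ≠ 0.
  x = -1: f_y(-1, y) = 2*y + 2; vanishes at y ∈ {-1}. (-1, -1): f_x = 0, f = 0 — SINGULAR.
  x = 0: f_y(0, y) = 2*y + 2; vanishes at y ∈ {-1}. (0, -1): f_x = -11 ≠ 0.
  x = 1: f_y(1, y) = 2*y + 2; vanishes at y ∈ {-1}. (1, -1): f_x = -40 ≠ 0.
  x = 2: f_y(2, y) = 2*y + 2; vanishes at y ∈ {-1}. (2, -1): f_x = -87 ≠ 0.
  x = 3: f_y(3, y) = 2*y + 2; vanishes at y ∈ {-1}. (3, -1): f_x = -152 ≠ 0.
  x = 4: f_y(4, y) = 2*y + 2; vanishes at y ∈ {-1}. (4, -1): f_x = -235 ≠ 0.
Only singular point on the grid: (-1, -1).
Classify: substitute x = -1 + u, y = -1 + v and expand: f = -3*u**3 - u**2 + v**2.
No constant or linear terms (consistent with a singular point). Quadratic part: -u**2 + v**2. Cubic part: -3*u**3.
The quadratic part v**2 - u**2 = (v − u)(v + u) splits into two distinct linear factors, so there are two distinct tangent lines y − -1 = ±(x − -1) — this is a node (ordinary double point).
Classification: node.


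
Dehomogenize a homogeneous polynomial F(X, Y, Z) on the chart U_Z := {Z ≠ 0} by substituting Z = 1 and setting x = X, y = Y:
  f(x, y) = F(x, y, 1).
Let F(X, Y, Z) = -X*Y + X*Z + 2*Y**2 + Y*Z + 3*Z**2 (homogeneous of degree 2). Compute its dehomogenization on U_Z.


f(x, y) = -x*y + x + 2*y**2 + y + 3

On U_Z we set Z = 1. Each monomial c·X^i·Y^j·Z^k in F becomes c·x^i·y^j·1^k = c·x^i·y^j.
Substituting Z = 1: F(X, Y, 1) = -x*y + x + 2*y**2 + y + 3.
Note: deg(f) ≤ deg(F) = 2; strict inequality happens when F is divisible by Z (lost terms).


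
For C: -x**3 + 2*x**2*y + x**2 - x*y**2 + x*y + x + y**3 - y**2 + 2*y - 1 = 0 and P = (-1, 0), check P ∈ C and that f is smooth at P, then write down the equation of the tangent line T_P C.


Tangent line at P: -4*x + 3*y - 4 = 0.

Step 1: f(-1, 0) = 0, so P lies on C.
Step 2: partial derivatives
  f_x(x, y) = -3*x**2 + 4*x*y + 2*x - y**2 + y + 1, f_y(x, y) = 2*x**2 - 2*x*y + x + 3*y**2 - 2*y + 2.
  f_x(P) = -4, f_y(P) = 3 (gradient nonzero, so P is smooth).
Step 3: tangent line at P: -4·(x − -1) + 3·(y − 0) = 0.
Expanding: -4*x + 3*y - 4 = 0.


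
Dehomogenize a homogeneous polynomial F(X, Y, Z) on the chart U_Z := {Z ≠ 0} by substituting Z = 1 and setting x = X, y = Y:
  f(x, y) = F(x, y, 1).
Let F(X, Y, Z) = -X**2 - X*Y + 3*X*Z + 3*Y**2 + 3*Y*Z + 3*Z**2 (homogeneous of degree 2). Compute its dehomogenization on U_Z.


f(x, y) = -x**2 - x*y + 3*x + 3*y**2 + 3*y + 3

On U_Z we set Z = 1. Each monomial c·X^i·Y^j·Z^k in F becomes c·x^i·y^j·1^k = c·x^i·y^j.
Substituting Z = 1: F(X, Y, 1) = -x**2 - x*y + 3*x + 3*y**2 + 3*y + 3.
Note: deg(f) ≤ deg(F) = 2; strict inequality happens when F is divisible by Z (lost terms).


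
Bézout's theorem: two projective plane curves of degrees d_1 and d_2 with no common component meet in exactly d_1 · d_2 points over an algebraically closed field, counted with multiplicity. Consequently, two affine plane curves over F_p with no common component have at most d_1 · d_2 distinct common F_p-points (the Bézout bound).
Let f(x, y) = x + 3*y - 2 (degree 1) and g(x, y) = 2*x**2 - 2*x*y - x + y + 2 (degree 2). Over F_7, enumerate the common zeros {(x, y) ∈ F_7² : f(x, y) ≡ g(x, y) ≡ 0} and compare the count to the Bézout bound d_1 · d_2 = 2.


Common zeros: {(3, 2), (5, 6)}; count = 2; Bézout bound = 2.

deg(f) = 1, deg(g) = 2, so Bézout bound = 2.
Scan x ∈ F_7. For each x, list the y ∈ F_7 with f(x, y) ≡ 0 and those with g(x, y) ≡ 0 (mod 7); the common zeros in that column are the intersection.
  x = 0: f ≡ 0 at y ∈ {3}; g ≡ 0 at y ∈ {5}; common: ∅.
  x = 1: f ≡ 0 at y ∈ {5}; g ≡ 0 at y ∈ {3}; common: ∅.
  x = 2: f ≡ 0 at y ∈ {0}; g ≡ 0 at y ∈ {5}; common: ∅.
  x = 3: f ≡ 0 at y ∈ {2}; g ≡ 0 at y ∈ {2}; common: {2}.
  x = 4: f ≡ 0 at y ∈ {4}; g ≡ 0 at y ∈ ∅; common: ∅.
  x = 5: f ≡ 0 at y ∈ {6}; g ≡ 0 at y ∈ {6}; common: {6}.
  x = 6: f ≡ 0 at y ∈ {1}; g ≡ 0 at y ∈ {3}; common: ∅.
Collecting: common zeros = {(3, 2), (5, 6)}, so the count is 2.
Comparison with the Bézout bound: 2 ≤ 2 = deg(f)·deg(g), as expected for curves with no common component (the bound is attained).
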